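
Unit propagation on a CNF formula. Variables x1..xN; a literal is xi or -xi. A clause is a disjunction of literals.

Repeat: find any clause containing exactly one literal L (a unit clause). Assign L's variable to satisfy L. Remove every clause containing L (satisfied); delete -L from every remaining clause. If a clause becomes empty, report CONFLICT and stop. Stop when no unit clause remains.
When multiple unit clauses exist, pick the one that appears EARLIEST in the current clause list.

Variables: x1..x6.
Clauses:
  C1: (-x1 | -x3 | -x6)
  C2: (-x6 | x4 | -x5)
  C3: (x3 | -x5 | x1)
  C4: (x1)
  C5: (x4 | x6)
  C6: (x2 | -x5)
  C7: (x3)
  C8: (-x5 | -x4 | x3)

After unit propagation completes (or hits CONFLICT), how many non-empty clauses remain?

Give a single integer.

unit clause [1] forces x1=T; simplify:
  drop -1 from [-1, -3, -6] -> [-3, -6]
  satisfied 2 clause(s); 6 remain; assigned so far: [1]
unit clause [3] forces x3=T; simplify:
  drop -3 from [-3, -6] -> [-6]
  satisfied 2 clause(s); 4 remain; assigned so far: [1, 3]
unit clause [-6] forces x6=F; simplify:
  drop 6 from [4, 6] -> [4]
  satisfied 2 clause(s); 2 remain; assigned so far: [1, 3, 6]
unit clause [4] forces x4=T; simplify:
  satisfied 1 clause(s); 1 remain; assigned so far: [1, 3, 4, 6]

Answer: 1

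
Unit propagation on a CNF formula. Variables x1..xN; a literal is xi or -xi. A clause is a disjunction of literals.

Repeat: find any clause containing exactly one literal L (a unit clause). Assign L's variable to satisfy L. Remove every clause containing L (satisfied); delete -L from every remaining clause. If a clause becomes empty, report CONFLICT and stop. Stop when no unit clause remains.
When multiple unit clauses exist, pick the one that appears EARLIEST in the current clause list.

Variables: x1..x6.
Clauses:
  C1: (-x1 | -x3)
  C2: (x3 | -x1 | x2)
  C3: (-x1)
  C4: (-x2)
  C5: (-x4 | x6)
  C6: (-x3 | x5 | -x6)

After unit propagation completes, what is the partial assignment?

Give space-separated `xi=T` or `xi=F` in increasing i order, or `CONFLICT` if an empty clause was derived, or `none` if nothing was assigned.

unit clause [-1] forces x1=F; simplify:
  satisfied 3 clause(s); 3 remain; assigned so far: [1]
unit clause [-2] forces x2=F; simplify:
  satisfied 1 clause(s); 2 remain; assigned so far: [1, 2]

Answer: x1=F x2=F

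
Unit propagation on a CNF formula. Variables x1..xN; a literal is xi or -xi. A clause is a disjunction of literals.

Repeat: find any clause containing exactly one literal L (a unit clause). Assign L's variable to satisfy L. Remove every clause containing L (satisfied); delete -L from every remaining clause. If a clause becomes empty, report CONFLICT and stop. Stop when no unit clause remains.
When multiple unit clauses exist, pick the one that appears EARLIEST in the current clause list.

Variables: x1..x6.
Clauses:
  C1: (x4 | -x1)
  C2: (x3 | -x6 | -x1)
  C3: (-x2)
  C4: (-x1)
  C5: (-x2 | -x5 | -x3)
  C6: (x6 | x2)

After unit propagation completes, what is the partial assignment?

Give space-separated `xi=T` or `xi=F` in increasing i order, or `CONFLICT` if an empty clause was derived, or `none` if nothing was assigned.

unit clause [-2] forces x2=F; simplify:
  drop 2 from [6, 2] -> [6]
  satisfied 2 clause(s); 4 remain; assigned so far: [2]
unit clause [-1] forces x1=F; simplify:
  satisfied 3 clause(s); 1 remain; assigned so far: [1, 2]
unit clause [6] forces x6=T; simplify:
  satisfied 1 clause(s); 0 remain; assigned so far: [1, 2, 6]

Answer: x1=F x2=F x6=T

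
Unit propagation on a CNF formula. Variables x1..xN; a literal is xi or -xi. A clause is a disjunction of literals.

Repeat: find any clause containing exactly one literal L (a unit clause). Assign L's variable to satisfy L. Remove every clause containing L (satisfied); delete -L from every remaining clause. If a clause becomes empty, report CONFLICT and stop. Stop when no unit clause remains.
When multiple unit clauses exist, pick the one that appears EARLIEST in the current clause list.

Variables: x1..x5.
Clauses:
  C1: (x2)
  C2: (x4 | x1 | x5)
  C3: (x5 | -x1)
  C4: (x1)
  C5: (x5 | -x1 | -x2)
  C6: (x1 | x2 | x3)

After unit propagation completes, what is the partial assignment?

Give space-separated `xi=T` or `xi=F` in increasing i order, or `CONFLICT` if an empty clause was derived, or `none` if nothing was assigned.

unit clause [2] forces x2=T; simplify:
  drop -2 from [5, -1, -2] -> [5, -1]
  satisfied 2 clause(s); 4 remain; assigned so far: [2]
unit clause [1] forces x1=T; simplify:
  drop -1 from [5, -1] -> [5]
  drop -1 from [5, -1] -> [5]
  satisfied 2 clause(s); 2 remain; assigned so far: [1, 2]
unit clause [5] forces x5=T; simplify:
  satisfied 2 clause(s); 0 remain; assigned so far: [1, 2, 5]

Answer: x1=T x2=T x5=T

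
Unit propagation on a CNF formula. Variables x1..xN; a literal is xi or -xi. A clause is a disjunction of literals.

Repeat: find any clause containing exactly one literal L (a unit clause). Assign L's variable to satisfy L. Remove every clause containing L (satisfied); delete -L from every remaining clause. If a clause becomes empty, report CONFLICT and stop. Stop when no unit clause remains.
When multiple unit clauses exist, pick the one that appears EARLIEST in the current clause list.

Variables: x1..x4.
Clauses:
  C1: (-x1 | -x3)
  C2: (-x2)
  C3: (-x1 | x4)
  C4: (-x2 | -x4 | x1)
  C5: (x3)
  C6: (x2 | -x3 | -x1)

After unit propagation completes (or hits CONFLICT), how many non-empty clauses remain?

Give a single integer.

Answer: 0

Derivation:
unit clause [-2] forces x2=F; simplify:
  drop 2 from [2, -3, -1] -> [-3, -1]
  satisfied 2 clause(s); 4 remain; assigned so far: [2]
unit clause [3] forces x3=T; simplify:
  drop -3 from [-1, -3] -> [-1]
  drop -3 from [-3, -1] -> [-1]
  satisfied 1 clause(s); 3 remain; assigned so far: [2, 3]
unit clause [-1] forces x1=F; simplify:
  satisfied 3 clause(s); 0 remain; assigned so far: [1, 2, 3]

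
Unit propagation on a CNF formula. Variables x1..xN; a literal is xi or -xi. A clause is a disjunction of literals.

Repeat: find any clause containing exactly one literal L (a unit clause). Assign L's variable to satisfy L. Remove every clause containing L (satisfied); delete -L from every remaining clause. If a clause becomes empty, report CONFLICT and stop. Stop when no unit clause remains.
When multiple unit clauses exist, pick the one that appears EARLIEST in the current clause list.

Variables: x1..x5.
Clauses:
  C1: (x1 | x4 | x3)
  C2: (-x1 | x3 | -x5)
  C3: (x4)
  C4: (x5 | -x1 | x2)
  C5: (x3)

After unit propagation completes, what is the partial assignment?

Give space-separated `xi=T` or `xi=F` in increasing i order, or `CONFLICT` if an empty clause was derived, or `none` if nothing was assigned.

Answer: x3=T x4=T

Derivation:
unit clause [4] forces x4=T; simplify:
  satisfied 2 clause(s); 3 remain; assigned so far: [4]
unit clause [3] forces x3=T; simplify:
  satisfied 2 clause(s); 1 remain; assigned so far: [3, 4]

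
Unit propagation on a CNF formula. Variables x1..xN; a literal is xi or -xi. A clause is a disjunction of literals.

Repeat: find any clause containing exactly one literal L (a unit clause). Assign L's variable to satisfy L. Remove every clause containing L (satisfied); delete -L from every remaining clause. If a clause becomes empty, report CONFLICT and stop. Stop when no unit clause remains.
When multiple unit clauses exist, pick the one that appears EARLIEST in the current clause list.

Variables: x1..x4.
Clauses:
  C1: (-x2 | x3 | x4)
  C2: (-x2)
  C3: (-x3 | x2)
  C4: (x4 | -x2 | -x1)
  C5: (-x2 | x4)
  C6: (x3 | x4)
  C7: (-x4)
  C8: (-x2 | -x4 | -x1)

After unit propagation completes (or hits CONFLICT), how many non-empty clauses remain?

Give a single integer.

unit clause [-2] forces x2=F; simplify:
  drop 2 from [-3, 2] -> [-3]
  satisfied 5 clause(s); 3 remain; assigned so far: [2]
unit clause [-3] forces x3=F; simplify:
  drop 3 from [3, 4] -> [4]
  satisfied 1 clause(s); 2 remain; assigned so far: [2, 3]
unit clause [4] forces x4=T; simplify:
  drop -4 from [-4] -> [] (empty!)
  satisfied 1 clause(s); 1 remain; assigned so far: [2, 3, 4]
CONFLICT (empty clause)

Answer: 0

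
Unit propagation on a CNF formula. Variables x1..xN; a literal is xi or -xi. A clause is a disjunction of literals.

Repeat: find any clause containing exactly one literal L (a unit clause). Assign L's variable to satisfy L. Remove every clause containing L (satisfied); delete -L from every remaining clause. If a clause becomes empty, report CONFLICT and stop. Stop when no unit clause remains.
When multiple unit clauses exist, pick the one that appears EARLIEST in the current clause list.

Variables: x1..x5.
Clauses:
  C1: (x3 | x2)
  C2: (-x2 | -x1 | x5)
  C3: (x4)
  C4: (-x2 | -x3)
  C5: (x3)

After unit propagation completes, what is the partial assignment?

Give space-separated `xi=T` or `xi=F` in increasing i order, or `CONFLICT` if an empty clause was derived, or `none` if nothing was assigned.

Answer: x2=F x3=T x4=T

Derivation:
unit clause [4] forces x4=T; simplify:
  satisfied 1 clause(s); 4 remain; assigned so far: [4]
unit clause [3] forces x3=T; simplify:
  drop -3 from [-2, -3] -> [-2]
  satisfied 2 clause(s); 2 remain; assigned so far: [3, 4]
unit clause [-2] forces x2=F; simplify:
  satisfied 2 clause(s); 0 remain; assigned so far: [2, 3, 4]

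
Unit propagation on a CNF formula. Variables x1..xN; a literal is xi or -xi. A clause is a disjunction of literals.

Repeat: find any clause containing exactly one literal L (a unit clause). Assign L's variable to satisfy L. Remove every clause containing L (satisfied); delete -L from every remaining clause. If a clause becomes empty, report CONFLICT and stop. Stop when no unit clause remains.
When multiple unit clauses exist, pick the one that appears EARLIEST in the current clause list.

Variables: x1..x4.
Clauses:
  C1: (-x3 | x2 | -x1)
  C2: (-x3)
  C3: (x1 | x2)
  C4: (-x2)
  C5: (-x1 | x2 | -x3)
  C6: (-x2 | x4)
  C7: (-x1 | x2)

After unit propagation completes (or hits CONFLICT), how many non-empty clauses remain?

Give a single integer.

Answer: 0

Derivation:
unit clause [-3] forces x3=F; simplify:
  satisfied 3 clause(s); 4 remain; assigned so far: [3]
unit clause [-2] forces x2=F; simplify:
  drop 2 from [1, 2] -> [1]
  drop 2 from [-1, 2] -> [-1]
  satisfied 2 clause(s); 2 remain; assigned so far: [2, 3]
unit clause [1] forces x1=T; simplify:
  drop -1 from [-1] -> [] (empty!)
  satisfied 1 clause(s); 1 remain; assigned so far: [1, 2, 3]
CONFLICT (empty clause)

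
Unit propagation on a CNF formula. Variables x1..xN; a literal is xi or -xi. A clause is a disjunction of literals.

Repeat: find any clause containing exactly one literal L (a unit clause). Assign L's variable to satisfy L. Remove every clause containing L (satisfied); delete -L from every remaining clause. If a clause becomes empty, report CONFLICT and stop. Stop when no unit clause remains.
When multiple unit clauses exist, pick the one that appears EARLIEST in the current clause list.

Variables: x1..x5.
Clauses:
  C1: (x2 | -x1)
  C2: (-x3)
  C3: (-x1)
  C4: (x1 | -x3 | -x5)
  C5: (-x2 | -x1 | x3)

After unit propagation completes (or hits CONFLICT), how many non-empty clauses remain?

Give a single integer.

Answer: 0

Derivation:
unit clause [-3] forces x3=F; simplify:
  drop 3 from [-2, -1, 3] -> [-2, -1]
  satisfied 2 clause(s); 3 remain; assigned so far: [3]
unit clause [-1] forces x1=F; simplify:
  satisfied 3 clause(s); 0 remain; assigned so far: [1, 3]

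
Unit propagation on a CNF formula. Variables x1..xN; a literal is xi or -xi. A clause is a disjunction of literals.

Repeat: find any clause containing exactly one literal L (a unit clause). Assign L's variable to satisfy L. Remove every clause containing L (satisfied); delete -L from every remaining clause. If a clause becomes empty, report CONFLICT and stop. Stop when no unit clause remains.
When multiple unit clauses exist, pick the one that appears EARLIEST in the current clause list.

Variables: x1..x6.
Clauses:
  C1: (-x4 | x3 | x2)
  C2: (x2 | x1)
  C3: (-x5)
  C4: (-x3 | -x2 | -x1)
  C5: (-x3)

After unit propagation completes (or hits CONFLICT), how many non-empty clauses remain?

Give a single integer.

Answer: 2

Derivation:
unit clause [-5] forces x5=F; simplify:
  satisfied 1 clause(s); 4 remain; assigned so far: [5]
unit clause [-3] forces x3=F; simplify:
  drop 3 from [-4, 3, 2] -> [-4, 2]
  satisfied 2 clause(s); 2 remain; assigned so far: [3, 5]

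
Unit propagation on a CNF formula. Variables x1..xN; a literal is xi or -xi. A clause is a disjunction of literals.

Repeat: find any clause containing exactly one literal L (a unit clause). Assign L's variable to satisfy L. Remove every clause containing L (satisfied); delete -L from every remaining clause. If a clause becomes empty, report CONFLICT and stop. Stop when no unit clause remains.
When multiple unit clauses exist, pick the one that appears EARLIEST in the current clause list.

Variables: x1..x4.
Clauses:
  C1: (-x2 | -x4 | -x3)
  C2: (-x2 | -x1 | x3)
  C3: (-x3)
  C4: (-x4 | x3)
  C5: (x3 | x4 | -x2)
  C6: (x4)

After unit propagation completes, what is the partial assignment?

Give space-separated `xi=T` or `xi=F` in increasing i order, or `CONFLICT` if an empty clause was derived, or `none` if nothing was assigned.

Answer: CONFLICT

Derivation:
unit clause [-3] forces x3=F; simplify:
  drop 3 from [-2, -1, 3] -> [-2, -1]
  drop 3 from [-4, 3] -> [-4]
  drop 3 from [3, 4, -2] -> [4, -2]
  satisfied 2 clause(s); 4 remain; assigned so far: [3]
unit clause [-4] forces x4=F; simplify:
  drop 4 from [4, -2] -> [-2]
  drop 4 from [4] -> [] (empty!)
  satisfied 1 clause(s); 3 remain; assigned so far: [3, 4]
CONFLICT (empty clause)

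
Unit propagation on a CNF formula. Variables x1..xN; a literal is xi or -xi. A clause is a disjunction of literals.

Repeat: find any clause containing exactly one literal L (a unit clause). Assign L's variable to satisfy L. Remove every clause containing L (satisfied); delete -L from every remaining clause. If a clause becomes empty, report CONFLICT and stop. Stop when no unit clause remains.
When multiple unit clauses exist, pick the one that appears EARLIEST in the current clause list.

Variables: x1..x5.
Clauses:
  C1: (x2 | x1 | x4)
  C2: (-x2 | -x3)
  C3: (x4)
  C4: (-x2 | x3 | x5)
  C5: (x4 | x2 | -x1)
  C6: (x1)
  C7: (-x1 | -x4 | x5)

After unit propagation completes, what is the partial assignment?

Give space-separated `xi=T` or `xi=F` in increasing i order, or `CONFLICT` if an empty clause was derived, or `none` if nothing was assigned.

unit clause [4] forces x4=T; simplify:
  drop -4 from [-1, -4, 5] -> [-1, 5]
  satisfied 3 clause(s); 4 remain; assigned so far: [4]
unit clause [1] forces x1=T; simplify:
  drop -1 from [-1, 5] -> [5]
  satisfied 1 clause(s); 3 remain; assigned so far: [1, 4]
unit clause [5] forces x5=T; simplify:
  satisfied 2 clause(s); 1 remain; assigned so far: [1, 4, 5]

Answer: x1=T x4=T x5=T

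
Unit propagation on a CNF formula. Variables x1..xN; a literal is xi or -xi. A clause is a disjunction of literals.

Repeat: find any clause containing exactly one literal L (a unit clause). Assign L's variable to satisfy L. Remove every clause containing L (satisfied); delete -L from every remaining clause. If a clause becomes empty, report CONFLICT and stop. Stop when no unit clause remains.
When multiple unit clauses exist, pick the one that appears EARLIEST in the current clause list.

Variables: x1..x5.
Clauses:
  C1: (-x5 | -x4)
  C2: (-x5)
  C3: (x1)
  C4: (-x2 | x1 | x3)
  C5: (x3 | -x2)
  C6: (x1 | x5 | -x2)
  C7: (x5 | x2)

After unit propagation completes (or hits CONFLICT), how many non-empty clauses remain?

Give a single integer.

unit clause [-5] forces x5=F; simplify:
  drop 5 from [1, 5, -2] -> [1, -2]
  drop 5 from [5, 2] -> [2]
  satisfied 2 clause(s); 5 remain; assigned so far: [5]
unit clause [1] forces x1=T; simplify:
  satisfied 3 clause(s); 2 remain; assigned so far: [1, 5]
unit clause [2] forces x2=T; simplify:
  drop -2 from [3, -2] -> [3]
  satisfied 1 clause(s); 1 remain; assigned so far: [1, 2, 5]
unit clause [3] forces x3=T; simplify:
  satisfied 1 clause(s); 0 remain; assigned so far: [1, 2, 3, 5]

Answer: 0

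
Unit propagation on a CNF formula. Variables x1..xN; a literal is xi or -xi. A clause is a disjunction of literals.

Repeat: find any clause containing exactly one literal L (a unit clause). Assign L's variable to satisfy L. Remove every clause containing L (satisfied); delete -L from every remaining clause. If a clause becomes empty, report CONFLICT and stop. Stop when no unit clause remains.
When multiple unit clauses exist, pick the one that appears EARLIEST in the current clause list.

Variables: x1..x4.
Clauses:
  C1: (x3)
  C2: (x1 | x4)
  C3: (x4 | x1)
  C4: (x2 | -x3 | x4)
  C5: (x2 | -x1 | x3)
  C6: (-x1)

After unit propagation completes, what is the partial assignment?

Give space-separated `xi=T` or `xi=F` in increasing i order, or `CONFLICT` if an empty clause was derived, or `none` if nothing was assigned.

Answer: x1=F x3=T x4=T

Derivation:
unit clause [3] forces x3=T; simplify:
  drop -3 from [2, -3, 4] -> [2, 4]
  satisfied 2 clause(s); 4 remain; assigned so far: [3]
unit clause [-1] forces x1=F; simplify:
  drop 1 from [1, 4] -> [4]
  drop 1 from [4, 1] -> [4]
  satisfied 1 clause(s); 3 remain; assigned so far: [1, 3]
unit clause [4] forces x4=T; simplify:
  satisfied 3 clause(s); 0 remain; assigned so far: [1, 3, 4]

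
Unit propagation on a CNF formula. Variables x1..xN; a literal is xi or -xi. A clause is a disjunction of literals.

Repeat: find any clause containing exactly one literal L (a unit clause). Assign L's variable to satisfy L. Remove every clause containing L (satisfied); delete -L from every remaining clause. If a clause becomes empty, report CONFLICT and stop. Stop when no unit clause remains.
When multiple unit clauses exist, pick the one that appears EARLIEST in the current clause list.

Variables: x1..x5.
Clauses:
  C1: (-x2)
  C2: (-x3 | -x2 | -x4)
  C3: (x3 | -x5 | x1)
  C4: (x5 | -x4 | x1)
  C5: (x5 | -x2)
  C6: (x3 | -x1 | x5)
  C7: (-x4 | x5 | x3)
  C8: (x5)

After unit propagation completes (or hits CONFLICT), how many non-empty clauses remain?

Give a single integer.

unit clause [-2] forces x2=F; simplify:
  satisfied 3 clause(s); 5 remain; assigned so far: [2]
unit clause [5] forces x5=T; simplify:
  drop -5 from [3, -5, 1] -> [3, 1]
  satisfied 4 clause(s); 1 remain; assigned so far: [2, 5]

Answer: 1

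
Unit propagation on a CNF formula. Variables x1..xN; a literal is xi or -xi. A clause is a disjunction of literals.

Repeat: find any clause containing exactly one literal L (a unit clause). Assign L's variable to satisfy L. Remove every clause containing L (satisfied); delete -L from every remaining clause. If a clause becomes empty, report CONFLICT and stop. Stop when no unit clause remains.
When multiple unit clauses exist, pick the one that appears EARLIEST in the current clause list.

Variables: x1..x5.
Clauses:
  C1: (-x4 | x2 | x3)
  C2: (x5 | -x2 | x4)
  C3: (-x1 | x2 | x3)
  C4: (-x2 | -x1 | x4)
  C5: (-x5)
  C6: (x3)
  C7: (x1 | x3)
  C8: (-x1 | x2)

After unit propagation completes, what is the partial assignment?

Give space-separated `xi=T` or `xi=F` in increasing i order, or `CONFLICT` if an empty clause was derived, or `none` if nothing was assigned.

Answer: x3=T x5=F

Derivation:
unit clause [-5] forces x5=F; simplify:
  drop 5 from [5, -2, 4] -> [-2, 4]
  satisfied 1 clause(s); 7 remain; assigned so far: [5]
unit clause [3] forces x3=T; simplify:
  satisfied 4 clause(s); 3 remain; assigned so far: [3, 5]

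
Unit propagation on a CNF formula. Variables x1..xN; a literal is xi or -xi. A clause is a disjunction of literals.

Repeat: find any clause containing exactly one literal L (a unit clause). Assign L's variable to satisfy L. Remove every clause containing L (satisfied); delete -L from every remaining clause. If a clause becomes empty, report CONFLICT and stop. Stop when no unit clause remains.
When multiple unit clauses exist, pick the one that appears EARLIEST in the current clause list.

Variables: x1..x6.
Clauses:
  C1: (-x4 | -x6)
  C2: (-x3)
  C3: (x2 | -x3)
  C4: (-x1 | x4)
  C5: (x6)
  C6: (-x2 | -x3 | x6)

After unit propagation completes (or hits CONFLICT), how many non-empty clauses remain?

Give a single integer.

Answer: 0

Derivation:
unit clause [-3] forces x3=F; simplify:
  satisfied 3 clause(s); 3 remain; assigned so far: [3]
unit clause [6] forces x6=T; simplify:
  drop -6 from [-4, -6] -> [-4]
  satisfied 1 clause(s); 2 remain; assigned so far: [3, 6]
unit clause [-4] forces x4=F; simplify:
  drop 4 from [-1, 4] -> [-1]
  satisfied 1 clause(s); 1 remain; assigned so far: [3, 4, 6]
unit clause [-1] forces x1=F; simplify:
  satisfied 1 clause(s); 0 remain; assigned so far: [1, 3, 4, 6]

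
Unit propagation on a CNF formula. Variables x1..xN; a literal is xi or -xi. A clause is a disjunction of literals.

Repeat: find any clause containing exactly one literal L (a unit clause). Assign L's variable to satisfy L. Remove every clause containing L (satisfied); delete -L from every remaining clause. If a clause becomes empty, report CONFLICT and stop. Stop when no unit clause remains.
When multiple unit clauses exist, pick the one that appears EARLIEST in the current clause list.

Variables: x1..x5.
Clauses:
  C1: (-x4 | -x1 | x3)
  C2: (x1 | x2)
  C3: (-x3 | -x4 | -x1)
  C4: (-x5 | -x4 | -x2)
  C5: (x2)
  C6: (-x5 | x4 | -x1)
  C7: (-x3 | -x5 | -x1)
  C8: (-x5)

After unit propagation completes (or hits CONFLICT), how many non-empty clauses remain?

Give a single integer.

unit clause [2] forces x2=T; simplify:
  drop -2 from [-5, -4, -2] -> [-5, -4]
  satisfied 2 clause(s); 6 remain; assigned so far: [2]
unit clause [-5] forces x5=F; simplify:
  satisfied 4 clause(s); 2 remain; assigned so far: [2, 5]

Answer: 2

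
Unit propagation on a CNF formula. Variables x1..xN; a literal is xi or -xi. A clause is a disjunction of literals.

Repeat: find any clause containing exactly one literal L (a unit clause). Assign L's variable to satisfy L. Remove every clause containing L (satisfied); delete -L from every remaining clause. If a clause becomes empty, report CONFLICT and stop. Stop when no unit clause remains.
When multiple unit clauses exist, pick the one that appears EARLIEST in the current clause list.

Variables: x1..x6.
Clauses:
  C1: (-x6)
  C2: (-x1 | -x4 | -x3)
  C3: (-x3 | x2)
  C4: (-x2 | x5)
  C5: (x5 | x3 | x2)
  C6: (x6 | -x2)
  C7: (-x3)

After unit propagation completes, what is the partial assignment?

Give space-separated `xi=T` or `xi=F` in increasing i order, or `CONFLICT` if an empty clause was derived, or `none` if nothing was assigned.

unit clause [-6] forces x6=F; simplify:
  drop 6 from [6, -2] -> [-2]
  satisfied 1 clause(s); 6 remain; assigned so far: [6]
unit clause [-2] forces x2=F; simplify:
  drop 2 from [-3, 2] -> [-3]
  drop 2 from [5, 3, 2] -> [5, 3]
  satisfied 2 clause(s); 4 remain; assigned so far: [2, 6]
unit clause [-3] forces x3=F; simplify:
  drop 3 from [5, 3] -> [5]
  satisfied 3 clause(s); 1 remain; assigned so far: [2, 3, 6]
unit clause [5] forces x5=T; simplify:
  satisfied 1 clause(s); 0 remain; assigned so far: [2, 3, 5, 6]

Answer: x2=F x3=F x5=T x6=F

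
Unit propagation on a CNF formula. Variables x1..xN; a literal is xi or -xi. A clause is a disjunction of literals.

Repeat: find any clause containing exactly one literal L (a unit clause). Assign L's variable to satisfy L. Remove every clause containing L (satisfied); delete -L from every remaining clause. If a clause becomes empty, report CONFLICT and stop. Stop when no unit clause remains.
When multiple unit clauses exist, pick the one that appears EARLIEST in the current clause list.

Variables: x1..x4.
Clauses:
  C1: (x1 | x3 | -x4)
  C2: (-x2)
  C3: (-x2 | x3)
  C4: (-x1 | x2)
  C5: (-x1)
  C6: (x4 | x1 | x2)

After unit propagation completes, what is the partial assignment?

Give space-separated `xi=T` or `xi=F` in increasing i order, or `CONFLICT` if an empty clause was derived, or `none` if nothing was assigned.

unit clause [-2] forces x2=F; simplify:
  drop 2 from [-1, 2] -> [-1]
  drop 2 from [4, 1, 2] -> [4, 1]
  satisfied 2 clause(s); 4 remain; assigned so far: [2]
unit clause [-1] forces x1=F; simplify:
  drop 1 from [1, 3, -4] -> [3, -4]
  drop 1 from [4, 1] -> [4]
  satisfied 2 clause(s); 2 remain; assigned so far: [1, 2]
unit clause [4] forces x4=T; simplify:
  drop -4 from [3, -4] -> [3]
  satisfied 1 clause(s); 1 remain; assigned so far: [1, 2, 4]
unit clause [3] forces x3=T; simplify:
  satisfied 1 clause(s); 0 remain; assigned so far: [1, 2, 3, 4]

Answer: x1=F x2=F x3=T x4=T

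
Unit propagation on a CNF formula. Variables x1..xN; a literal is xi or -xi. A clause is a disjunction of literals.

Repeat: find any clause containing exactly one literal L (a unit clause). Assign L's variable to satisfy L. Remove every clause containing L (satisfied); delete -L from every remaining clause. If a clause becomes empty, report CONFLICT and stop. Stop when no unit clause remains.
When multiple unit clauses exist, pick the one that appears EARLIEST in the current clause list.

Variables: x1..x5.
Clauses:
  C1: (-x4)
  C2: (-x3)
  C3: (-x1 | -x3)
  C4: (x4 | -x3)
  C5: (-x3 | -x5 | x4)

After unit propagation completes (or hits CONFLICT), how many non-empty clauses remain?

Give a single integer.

unit clause [-4] forces x4=F; simplify:
  drop 4 from [4, -3] -> [-3]
  drop 4 from [-3, -5, 4] -> [-3, -5]
  satisfied 1 clause(s); 4 remain; assigned so far: [4]
unit clause [-3] forces x3=F; simplify:
  satisfied 4 clause(s); 0 remain; assigned so far: [3, 4]

Answer: 0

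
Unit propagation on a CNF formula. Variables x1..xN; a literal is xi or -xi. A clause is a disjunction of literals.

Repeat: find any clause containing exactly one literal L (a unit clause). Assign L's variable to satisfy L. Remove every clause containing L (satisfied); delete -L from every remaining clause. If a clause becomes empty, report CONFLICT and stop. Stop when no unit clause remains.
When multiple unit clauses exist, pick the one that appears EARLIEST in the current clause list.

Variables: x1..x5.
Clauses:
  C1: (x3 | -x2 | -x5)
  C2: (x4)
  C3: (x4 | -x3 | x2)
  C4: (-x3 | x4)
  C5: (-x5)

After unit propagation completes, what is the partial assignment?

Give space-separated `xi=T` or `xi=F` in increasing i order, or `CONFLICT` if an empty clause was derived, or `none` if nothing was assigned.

Answer: x4=T x5=F

Derivation:
unit clause [4] forces x4=T; simplify:
  satisfied 3 clause(s); 2 remain; assigned so far: [4]
unit clause [-5] forces x5=F; simplify:
  satisfied 2 clause(s); 0 remain; assigned so far: [4, 5]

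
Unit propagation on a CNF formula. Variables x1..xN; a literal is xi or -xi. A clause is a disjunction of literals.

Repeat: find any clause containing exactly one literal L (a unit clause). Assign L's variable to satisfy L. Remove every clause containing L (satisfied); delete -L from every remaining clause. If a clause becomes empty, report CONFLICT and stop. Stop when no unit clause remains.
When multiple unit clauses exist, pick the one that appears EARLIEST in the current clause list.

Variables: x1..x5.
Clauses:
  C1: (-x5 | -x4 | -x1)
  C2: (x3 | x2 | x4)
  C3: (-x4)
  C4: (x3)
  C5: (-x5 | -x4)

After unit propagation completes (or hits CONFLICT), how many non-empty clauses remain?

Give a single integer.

unit clause [-4] forces x4=F; simplify:
  drop 4 from [3, 2, 4] -> [3, 2]
  satisfied 3 clause(s); 2 remain; assigned so far: [4]
unit clause [3] forces x3=T; simplify:
  satisfied 2 clause(s); 0 remain; assigned so far: [3, 4]

Answer: 0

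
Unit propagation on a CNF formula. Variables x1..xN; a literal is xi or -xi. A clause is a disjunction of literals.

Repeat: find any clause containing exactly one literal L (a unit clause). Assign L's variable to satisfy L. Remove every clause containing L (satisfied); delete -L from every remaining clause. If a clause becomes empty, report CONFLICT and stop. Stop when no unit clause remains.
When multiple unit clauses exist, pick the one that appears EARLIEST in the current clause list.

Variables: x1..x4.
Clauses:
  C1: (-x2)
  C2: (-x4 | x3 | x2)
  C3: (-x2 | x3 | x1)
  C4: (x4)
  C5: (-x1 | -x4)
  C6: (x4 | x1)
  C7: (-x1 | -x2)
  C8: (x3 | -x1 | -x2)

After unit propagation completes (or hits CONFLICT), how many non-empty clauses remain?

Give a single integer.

Answer: 0

Derivation:
unit clause [-2] forces x2=F; simplify:
  drop 2 from [-4, 3, 2] -> [-4, 3]
  satisfied 4 clause(s); 4 remain; assigned so far: [2]
unit clause [4] forces x4=T; simplify:
  drop -4 from [-4, 3] -> [3]
  drop -4 from [-1, -4] -> [-1]
  satisfied 2 clause(s); 2 remain; assigned so far: [2, 4]
unit clause [3] forces x3=T; simplify:
  satisfied 1 clause(s); 1 remain; assigned so far: [2, 3, 4]
unit clause [-1] forces x1=F; simplify:
  satisfied 1 clause(s); 0 remain; assigned so far: [1, 2, 3, 4]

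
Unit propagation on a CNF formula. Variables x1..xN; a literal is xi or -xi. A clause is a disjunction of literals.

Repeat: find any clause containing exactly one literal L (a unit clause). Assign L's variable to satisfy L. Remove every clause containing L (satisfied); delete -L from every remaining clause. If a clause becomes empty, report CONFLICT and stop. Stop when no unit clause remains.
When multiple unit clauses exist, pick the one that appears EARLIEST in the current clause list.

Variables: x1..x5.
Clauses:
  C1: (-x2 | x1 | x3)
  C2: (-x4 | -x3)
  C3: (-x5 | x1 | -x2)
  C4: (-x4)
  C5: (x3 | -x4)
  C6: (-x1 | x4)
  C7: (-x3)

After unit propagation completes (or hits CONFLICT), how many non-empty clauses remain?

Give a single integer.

unit clause [-4] forces x4=F; simplify:
  drop 4 from [-1, 4] -> [-1]
  satisfied 3 clause(s); 4 remain; assigned so far: [4]
unit clause [-1] forces x1=F; simplify:
  drop 1 from [-2, 1, 3] -> [-2, 3]
  drop 1 from [-5, 1, -2] -> [-5, -2]
  satisfied 1 clause(s); 3 remain; assigned so far: [1, 4]
unit clause [-3] forces x3=F; simplify:
  drop 3 from [-2, 3] -> [-2]
  satisfied 1 clause(s); 2 remain; assigned so far: [1, 3, 4]
unit clause [-2] forces x2=F; simplify:
  satisfied 2 clause(s); 0 remain; assigned so far: [1, 2, 3, 4]

Answer: 0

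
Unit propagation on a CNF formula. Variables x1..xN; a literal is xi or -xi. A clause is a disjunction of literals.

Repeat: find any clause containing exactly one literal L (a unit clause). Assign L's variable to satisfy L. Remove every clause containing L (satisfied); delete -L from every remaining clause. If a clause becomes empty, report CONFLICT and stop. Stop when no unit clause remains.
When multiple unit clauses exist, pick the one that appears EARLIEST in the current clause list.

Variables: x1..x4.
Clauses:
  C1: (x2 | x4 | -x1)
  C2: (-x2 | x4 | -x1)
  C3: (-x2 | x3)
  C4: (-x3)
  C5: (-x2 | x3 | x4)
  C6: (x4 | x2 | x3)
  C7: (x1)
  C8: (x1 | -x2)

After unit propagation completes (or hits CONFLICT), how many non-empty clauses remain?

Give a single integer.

unit clause [-3] forces x3=F; simplify:
  drop 3 from [-2, 3] -> [-2]
  drop 3 from [-2, 3, 4] -> [-2, 4]
  drop 3 from [4, 2, 3] -> [4, 2]
  satisfied 1 clause(s); 7 remain; assigned so far: [3]
unit clause [-2] forces x2=F; simplify:
  drop 2 from [2, 4, -1] -> [4, -1]
  drop 2 from [4, 2] -> [4]
  satisfied 4 clause(s); 3 remain; assigned so far: [2, 3]
unit clause [4] forces x4=T; simplify:
  satisfied 2 clause(s); 1 remain; assigned so far: [2, 3, 4]
unit clause [1] forces x1=T; simplify:
  satisfied 1 clause(s); 0 remain; assigned so far: [1, 2, 3, 4]

Answer: 0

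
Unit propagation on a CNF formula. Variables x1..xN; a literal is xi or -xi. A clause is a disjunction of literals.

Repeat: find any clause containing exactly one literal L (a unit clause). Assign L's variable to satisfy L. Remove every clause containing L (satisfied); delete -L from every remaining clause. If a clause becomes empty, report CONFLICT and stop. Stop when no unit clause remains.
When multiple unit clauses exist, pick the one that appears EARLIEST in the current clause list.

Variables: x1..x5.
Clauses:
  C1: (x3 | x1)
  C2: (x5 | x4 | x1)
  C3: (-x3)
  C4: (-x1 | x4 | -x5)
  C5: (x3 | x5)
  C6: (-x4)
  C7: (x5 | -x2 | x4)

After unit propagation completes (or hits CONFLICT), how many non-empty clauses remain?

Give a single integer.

Answer: 0

Derivation:
unit clause [-3] forces x3=F; simplify:
  drop 3 from [3, 1] -> [1]
  drop 3 from [3, 5] -> [5]
  satisfied 1 clause(s); 6 remain; assigned so far: [3]
unit clause [1] forces x1=T; simplify:
  drop -1 from [-1, 4, -5] -> [4, -5]
  satisfied 2 clause(s); 4 remain; assigned so far: [1, 3]
unit clause [5] forces x5=T; simplify:
  drop -5 from [4, -5] -> [4]
  satisfied 2 clause(s); 2 remain; assigned so far: [1, 3, 5]
unit clause [4] forces x4=T; simplify:
  drop -4 from [-4] -> [] (empty!)
  satisfied 1 clause(s); 1 remain; assigned so far: [1, 3, 4, 5]
CONFLICT (empty clause)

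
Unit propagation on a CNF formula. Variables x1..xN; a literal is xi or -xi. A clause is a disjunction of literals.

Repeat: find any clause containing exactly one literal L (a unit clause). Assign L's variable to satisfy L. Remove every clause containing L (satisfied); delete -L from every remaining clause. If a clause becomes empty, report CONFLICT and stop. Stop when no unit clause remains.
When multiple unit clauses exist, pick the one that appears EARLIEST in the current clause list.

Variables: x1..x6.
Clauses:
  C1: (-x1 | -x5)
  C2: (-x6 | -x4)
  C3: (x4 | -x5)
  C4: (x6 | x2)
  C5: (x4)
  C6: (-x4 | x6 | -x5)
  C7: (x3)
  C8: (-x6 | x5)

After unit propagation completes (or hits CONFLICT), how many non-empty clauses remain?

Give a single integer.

unit clause [4] forces x4=T; simplify:
  drop -4 from [-6, -4] -> [-6]
  drop -4 from [-4, 6, -5] -> [6, -5]
  satisfied 2 clause(s); 6 remain; assigned so far: [4]
unit clause [-6] forces x6=F; simplify:
  drop 6 from [6, 2] -> [2]
  drop 6 from [6, -5] -> [-5]
  satisfied 2 clause(s); 4 remain; assigned so far: [4, 6]
unit clause [2] forces x2=T; simplify:
  satisfied 1 clause(s); 3 remain; assigned so far: [2, 4, 6]
unit clause [-5] forces x5=F; simplify:
  satisfied 2 clause(s); 1 remain; assigned so far: [2, 4, 5, 6]
unit clause [3] forces x3=T; simplify:
  satisfied 1 clause(s); 0 remain; assigned so far: [2, 3, 4, 5, 6]

Answer: 0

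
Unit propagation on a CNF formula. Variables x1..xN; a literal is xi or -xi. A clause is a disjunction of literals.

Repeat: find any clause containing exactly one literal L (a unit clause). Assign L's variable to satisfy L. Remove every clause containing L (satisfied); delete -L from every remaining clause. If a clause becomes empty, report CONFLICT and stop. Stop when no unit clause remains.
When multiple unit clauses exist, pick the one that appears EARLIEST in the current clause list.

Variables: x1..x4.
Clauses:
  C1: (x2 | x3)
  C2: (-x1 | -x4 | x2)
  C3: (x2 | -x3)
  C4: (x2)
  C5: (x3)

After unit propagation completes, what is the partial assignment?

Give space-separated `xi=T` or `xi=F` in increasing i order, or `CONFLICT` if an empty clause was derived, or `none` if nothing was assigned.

unit clause [2] forces x2=T; simplify:
  satisfied 4 clause(s); 1 remain; assigned so far: [2]
unit clause [3] forces x3=T; simplify:
  satisfied 1 clause(s); 0 remain; assigned so far: [2, 3]

Answer: x2=T x3=T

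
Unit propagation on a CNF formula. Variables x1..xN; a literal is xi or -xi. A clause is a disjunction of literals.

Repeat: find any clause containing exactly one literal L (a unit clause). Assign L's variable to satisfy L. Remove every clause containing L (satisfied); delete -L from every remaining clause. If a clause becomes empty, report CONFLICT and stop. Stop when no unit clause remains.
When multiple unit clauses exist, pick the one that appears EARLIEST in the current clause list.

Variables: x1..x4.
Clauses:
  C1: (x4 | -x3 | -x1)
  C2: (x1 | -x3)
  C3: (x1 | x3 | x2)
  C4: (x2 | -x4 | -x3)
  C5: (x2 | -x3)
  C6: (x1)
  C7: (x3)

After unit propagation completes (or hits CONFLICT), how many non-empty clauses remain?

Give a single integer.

unit clause [1] forces x1=T; simplify:
  drop -1 from [4, -3, -1] -> [4, -3]
  satisfied 3 clause(s); 4 remain; assigned so far: [1]
unit clause [3] forces x3=T; simplify:
  drop -3 from [4, -3] -> [4]
  drop -3 from [2, -4, -3] -> [2, -4]
  drop -3 from [2, -3] -> [2]
  satisfied 1 clause(s); 3 remain; assigned so far: [1, 3]
unit clause [4] forces x4=T; simplify:
  drop -4 from [2, -4] -> [2]
  satisfied 1 clause(s); 2 remain; assigned so far: [1, 3, 4]
unit clause [2] forces x2=T; simplify:
  satisfied 2 clause(s); 0 remain; assigned so far: [1, 2, 3, 4]

Answer: 0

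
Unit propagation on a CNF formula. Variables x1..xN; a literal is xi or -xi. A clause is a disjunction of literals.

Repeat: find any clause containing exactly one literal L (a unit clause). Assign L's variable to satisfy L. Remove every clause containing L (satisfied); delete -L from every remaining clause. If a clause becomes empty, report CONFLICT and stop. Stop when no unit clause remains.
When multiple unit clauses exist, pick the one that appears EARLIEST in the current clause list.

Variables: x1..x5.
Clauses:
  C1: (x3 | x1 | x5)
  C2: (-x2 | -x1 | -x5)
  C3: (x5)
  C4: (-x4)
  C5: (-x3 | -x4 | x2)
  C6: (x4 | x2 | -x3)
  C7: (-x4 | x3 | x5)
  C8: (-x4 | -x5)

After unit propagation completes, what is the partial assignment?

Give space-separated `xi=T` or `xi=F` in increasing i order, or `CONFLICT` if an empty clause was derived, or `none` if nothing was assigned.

Answer: x4=F x5=T

Derivation:
unit clause [5] forces x5=T; simplify:
  drop -5 from [-2, -1, -5] -> [-2, -1]
  drop -5 from [-4, -5] -> [-4]
  satisfied 3 clause(s); 5 remain; assigned so far: [5]
unit clause [-4] forces x4=F; simplify:
  drop 4 from [4, 2, -3] -> [2, -3]
  satisfied 3 clause(s); 2 remain; assigned so far: [4, 5]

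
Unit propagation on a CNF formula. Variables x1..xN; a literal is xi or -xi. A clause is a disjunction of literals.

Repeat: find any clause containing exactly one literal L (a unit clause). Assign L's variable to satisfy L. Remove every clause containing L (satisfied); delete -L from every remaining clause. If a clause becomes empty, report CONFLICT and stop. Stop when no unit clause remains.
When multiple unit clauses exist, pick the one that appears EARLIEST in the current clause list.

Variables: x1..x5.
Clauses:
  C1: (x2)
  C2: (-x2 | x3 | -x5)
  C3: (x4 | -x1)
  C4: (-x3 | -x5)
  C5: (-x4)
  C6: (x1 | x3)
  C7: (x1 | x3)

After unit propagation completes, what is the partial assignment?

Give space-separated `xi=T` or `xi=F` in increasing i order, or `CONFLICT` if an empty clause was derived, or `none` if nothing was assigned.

unit clause [2] forces x2=T; simplify:
  drop -2 from [-2, 3, -5] -> [3, -5]
  satisfied 1 clause(s); 6 remain; assigned so far: [2]
unit clause [-4] forces x4=F; simplify:
  drop 4 from [4, -1] -> [-1]
  satisfied 1 clause(s); 5 remain; assigned so far: [2, 4]
unit clause [-1] forces x1=F; simplify:
  drop 1 from [1, 3] -> [3]
  drop 1 from [1, 3] -> [3]
  satisfied 1 clause(s); 4 remain; assigned so far: [1, 2, 4]
unit clause [3] forces x3=T; simplify:
  drop -3 from [-3, -5] -> [-5]
  satisfied 3 clause(s); 1 remain; assigned so far: [1, 2, 3, 4]
unit clause [-5] forces x5=F; simplify:
  satisfied 1 clause(s); 0 remain; assigned so far: [1, 2, 3, 4, 5]

Answer: x1=F x2=T x3=T x4=F x5=F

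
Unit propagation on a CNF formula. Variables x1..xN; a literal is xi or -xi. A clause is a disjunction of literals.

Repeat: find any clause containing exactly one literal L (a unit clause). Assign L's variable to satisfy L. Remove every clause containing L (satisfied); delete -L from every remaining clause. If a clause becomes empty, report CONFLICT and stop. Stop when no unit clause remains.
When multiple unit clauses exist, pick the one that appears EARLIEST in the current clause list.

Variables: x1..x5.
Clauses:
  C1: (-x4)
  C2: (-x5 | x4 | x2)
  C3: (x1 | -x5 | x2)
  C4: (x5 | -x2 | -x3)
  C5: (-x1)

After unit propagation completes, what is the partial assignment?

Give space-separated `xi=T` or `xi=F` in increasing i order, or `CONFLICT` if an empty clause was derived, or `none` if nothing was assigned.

unit clause [-4] forces x4=F; simplify:
  drop 4 from [-5, 4, 2] -> [-5, 2]
  satisfied 1 clause(s); 4 remain; assigned so far: [4]
unit clause [-1] forces x1=F; simplify:
  drop 1 from [1, -5, 2] -> [-5, 2]
  satisfied 1 clause(s); 3 remain; assigned so far: [1, 4]

Answer: x1=F x4=F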